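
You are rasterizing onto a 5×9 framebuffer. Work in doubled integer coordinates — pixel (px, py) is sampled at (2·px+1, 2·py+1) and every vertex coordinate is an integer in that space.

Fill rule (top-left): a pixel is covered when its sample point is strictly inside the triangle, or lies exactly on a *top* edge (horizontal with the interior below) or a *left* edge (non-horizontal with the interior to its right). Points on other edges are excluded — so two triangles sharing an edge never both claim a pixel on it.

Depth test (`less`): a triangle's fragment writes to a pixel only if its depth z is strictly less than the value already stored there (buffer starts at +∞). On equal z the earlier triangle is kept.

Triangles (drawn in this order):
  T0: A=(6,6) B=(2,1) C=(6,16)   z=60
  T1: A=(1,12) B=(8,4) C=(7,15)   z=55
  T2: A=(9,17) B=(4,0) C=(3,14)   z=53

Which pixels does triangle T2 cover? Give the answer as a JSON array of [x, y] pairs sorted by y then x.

T0:
  2·area = 40  (B↔C swapped to make it positive)
  edge (6, 6)→(6, 16): d=(0,10) right/bottom  bias=-1
  edge (6, 16)→(2, 1): d=(-4,-15) top-left  bias=+0
  edge (2, 1)→(6, 6): d=(4,5) right/bottom  bias=-1
    (1,1)@(3, 3): e=[30,7,3] → #
    (2,1)@(5, 3): e=[10,37,-7] → ·
    (1,2)@(3, 5): e=[30,-1,11] → ·
    (2,2)@(5, 5): e=[10,29,1] → #
    (3,2)@(7, 5): e=[-10,59,-9] → ·
    (2,3)@(5, 7): e=[10,21,9] → #
    (3,3)@(7, 7): e=[-10,51,-1] → ·
    (2,4)@(5, 9): e=[10,13,17] → #
    (3,4)@(7, 9): e=[-10,43,7] → ·
    (2,5)@(5, 11): e=[10,5,25] → #
    (3,5)@(7, 11): e=[-10,35,15] → ·
    (2,6)@(5, 13): e=[10,-3,33] → ·
  covered (5 px):
    · · · · ·
    · # · · ·
    · · # · ·
    · · # · ·
    · · # · ·
    · · # · ·
    · · · · ·
    · · · · ·
    · · · · ·
T1:
  2·area = 69
  edge (1, 12)→(8, 4): d=(7,-8) top-left  bias=+0
  edge (8, 4)→(7, 15): d=(-1,11) right/bottom  bias=-1
  edge (7, 15)→(1, 12): d=(-6,-3) top-left  bias=+0
    (3,3)@(7, 7): e=[13,8,48] → #
    (4,3)@(9, 7): e=[29,-14,54] → ·
    (2,4)@(5, 9): e=[11,28,30] → #
    (4,4)@(9, 9): e=[43,-16,42] → ·
    (1,5)@(3, 11): e=[9,48,12] → #
    (4,5)@(9, 11): e=[57,-18,30] → ·
    (1,6)@(3, 13): e=[23,46,0] → #  [on edge]
    (4,6)@(9, 13): e=[71,-20,18] → ·
    (1,7)@(3, 15): e=[37,44,-12] → ·
    (2,7)@(5, 15): e=[53,22,-6] → ·
    (3,7)@(7, 15): e=[69,0,0] → ·  [on edge]
  covered (9 px):
    · · · · ·
    · · · · ·
    · · · · ·
    · · · # ·
    · · # # ·
    · # # # ·
    · # # # ·
    · · · · ·
    · · · · ·
T2:
  2·area = 87  (B↔C swapped to make it positive)
  edge (9, 17)→(3, 14): d=(-6,-3) top-left  bias=+0
  edge (3, 14)→(4, 0): d=(1,-14) top-left  bias=+0
  edge (4, 0)→(9, 17): d=(5,17) right/bottom  bias=-1
    (2,2)@(5, 5): e=[60,19,8] → #
    (3,2)@(7, 5): e=[66,47,-26] → ·
    (2,3)@(5, 7): e=[48,21,18] → #
    (3,3)@(7, 7): e=[54,49,-16] → ·
    (2,4)@(5, 9): e=[36,23,28] → #
    (3,4)@(7, 9): e=[42,51,-6] → ·
    (2,5)@(5, 11): e=[24,25,38] → #
    (3,5)@(7, 11): e=[30,53,4] → #
    (4,5)@(9, 11): e=[36,81,-30] → ·
    (0,6)@(1, 13): e=[0,-29,116] → ·  [on edge]
    (2,6)@(5, 13): e=[12,27,48] → #
    (4,6)@(9, 13): e=[24,83,-20] → ·
    (2,7)@(5, 15): e=[0,29,58] → #  [on edge]
    (4,8)@(9, 17): e=[0,87,0] → ·  [on edge]
  covered (9 px):
    · · · · ·
    · · · · ·
    · · # · ·
    · · # · ·
    · · # · ·
    · · # # ·
    · · # # ·
    · · # # ·
    · · · · ·

Answer: [[2,2],[2,3],[2,4],[2,5],[3,5],[2,6],[3,6],[2,7],[3,7]]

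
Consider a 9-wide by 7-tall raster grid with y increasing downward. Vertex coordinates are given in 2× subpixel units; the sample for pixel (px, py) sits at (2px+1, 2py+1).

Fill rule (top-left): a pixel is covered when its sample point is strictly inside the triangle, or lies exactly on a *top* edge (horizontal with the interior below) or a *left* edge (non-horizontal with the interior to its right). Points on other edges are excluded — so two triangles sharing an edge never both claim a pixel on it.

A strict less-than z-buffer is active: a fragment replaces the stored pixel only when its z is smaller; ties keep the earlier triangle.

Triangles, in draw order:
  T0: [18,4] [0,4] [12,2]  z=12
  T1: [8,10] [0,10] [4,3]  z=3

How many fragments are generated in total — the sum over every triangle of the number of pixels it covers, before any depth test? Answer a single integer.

T0:
  2·area = 36
  edge (18, 4)→(0, 4): d=(-18,0) right/bottom  bias=-1
  edge (0, 4)→(12, 2): d=(12,-2) top-left  bias=+0
  edge (12, 2)→(18, 4): d=(6,2) right/bottom  bias=-1
    (4,0)@(9, 1): e=[54,-18,0] → .  [on edge]
    (3,1)@(7, 3): e=[18,2,16] → X
    (4,1)@(9, 3): e=[18,6,12] → X
    (5,1)@(11, 3): e=[18,10,8] → X
    (6,1)@(13, 3): e=[18,14,4] → X
    (7,1)@(15, 3): e=[18,18,0] → .  [on edge]
    (3,2)@(7, 5): e=[-18,26,28] → .
    (4,2)@(9, 5): e=[-18,30,24] → .
    (5,2)@(11, 5): e=[-18,34,20] → .
    (6,2)@(13, 5): e=[-18,38,16] → .
  covered (4 px):
    . . . . . . . . .
    . . . X X X X . .
    . . . . . . . . .
    . . . . . . . . .
    . . . . . . . . .
    . . . . . . . . .
    . . . . . . . . .
T1:
  2·area = 56
  edge (8, 10)→(0, 10): d=(-8,0) right/bottom  bias=-1
  edge (0, 10)→(4, 3): d=(4,-7) top-left  bias=+0
  edge (4, 3)→(8, 10): d=(4,7) right/bottom  bias=-1
    (1,2)@(3, 5): e=[40,1,15] → X
    (2,2)@(5, 5): e=[40,15,1] → X
    (3,2)@(7, 5): e=[40,29,-13] → .
    (1,3)@(3, 7): e=[24,9,23] → X
    (3,3)@(7, 7): e=[24,37,-5] → .
    (0,4)@(1, 9): e=[8,3,45] → X
    (3,4)@(7, 9): e=[8,45,3] → X
    (4,4)@(9, 9): e=[8,59,-11] → .
    (0,5)@(1, 11): e=[-8,11,53] → .
    (1,5)@(3, 11): e=[-8,25,39] → .
    (2,5)@(5, 11): e=[-8,39,25] → .
    (3,5)@(7, 11): e=[-8,53,11] → .
  covered (8 px):
    . . . . . . . . .
    . . . . . . . . .
    . X X . . . . . .
    . X X . . . . . .
    X X X X . . . . .
    . . . . . . . . .
    . . . . . . . . .

Final: 12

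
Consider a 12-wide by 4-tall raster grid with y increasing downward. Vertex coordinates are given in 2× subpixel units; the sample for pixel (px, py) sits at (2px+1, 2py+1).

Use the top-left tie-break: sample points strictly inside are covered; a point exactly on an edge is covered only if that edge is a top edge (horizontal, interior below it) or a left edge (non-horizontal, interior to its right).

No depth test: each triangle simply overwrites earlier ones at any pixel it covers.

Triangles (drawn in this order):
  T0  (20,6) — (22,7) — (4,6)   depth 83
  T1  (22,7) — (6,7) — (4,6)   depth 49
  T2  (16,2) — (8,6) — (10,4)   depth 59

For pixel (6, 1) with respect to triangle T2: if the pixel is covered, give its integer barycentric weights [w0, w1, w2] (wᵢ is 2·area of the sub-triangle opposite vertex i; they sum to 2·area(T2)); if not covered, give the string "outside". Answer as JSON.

T0:
  2·area = 16
  edge (20, 6)→(22, 7): d=(2,1) right/bottom  bias=-1
  edge (22, 7)→(4, 6): d=(-18,-1) top-left  bias=+0
  edge (4, 6)→(20, 6): d=(16,0) top-left  bias=+0
  covered (0 px):
    · · · · · · · · · · · ·
    · · · · · · · · · · · ·
    · · · · · · · · · · · ·
    · · · · · · · · · · · ·
T1:
  2·area = 16
  edge (22, 7)→(6, 7): d=(-16,0) right/bottom  bias=-1
  edge (6, 7)→(4, 6): d=(-2,-1) top-left  bias=+0
  edge (4, 6)→(22, 7): d=(18,1) right/bottom  bias=-1
    (0,3)@(1, 7): e=[0,-5,21] → ·  [on edge]
    (1,3)@(3, 7): e=[0,-3,19] → ·  [on edge]
    (2,3)@(5, 7): e=[0,-1,17] → ·  [on edge]
    (3,3)@(7, 7): e=[0,1,15] → ·  [on edge]
    (4,3)@(9, 7): e=[0,3,13] → ·  [on edge]
    (5,3)@(11, 7): e=[0,5,11] → ·  [on edge]
    (6,3)@(13, 7): e=[0,7,9] → ·  [on edge]
    (7,3)@(15, 7): e=[0,9,7] → ·  [on edge]
    (8,3)@(17, 7): e=[0,11,5] → ·  [on edge]
    (9,3)@(19, 7): e=[0,13,3] → ·  [on edge]
    (10,3)@(21, 7): e=[0,15,1] → ·  [on edge]
    (11,3)@(23, 7): e=[0,17,-1] → ·  [on edge]
  covered (0 px):
    · · · · · · · · · · · ·
    · · · · · · · · · · · ·
    · · · · · · · · · · · ·
    · · · · · · · · · · · ·
T2:
  2·area = 8
  edge (16, 2)→(8, 6): d=(-8,4) right/bottom  bias=-1
  edge (8, 6)→(10, 4): d=(2,-2) top-left  bias=+0
  edge (10, 4)→(16, 2): d=(6,-2) top-left  bias=+0
    (6,0)@(13, 1): e=[20,0,-12] → ·  [on edge]
    (9,0)@(19, 1): e=[-4,12,0] → ·  [on edge]
    (5,1)@(11, 3): e=[12,0,-4] → ·  [on edge]
    (6,1)@(13, 3): e=[4,4,0] → #  [on edge]
    (7,1)@(15, 3): e=[-4,8,4] → ·
    (3,2)@(7, 5): e=[12,-4,0] → ·  [on edge]
    (4,2)@(9, 5): e=[4,0,4] → #  [on edge]
    (5,2)@(11, 5): e=[-4,4,8] → ·
    (6,2)@(13, 5): e=[-12,8,12] → ·
    (0,3)@(1, 7): e=[20,-12,0] → ·  [on edge]
    (3,3)@(7, 7): e=[-4,0,12] → ·  [on edge]
    (4,3)@(9, 7): e=[-12,4,16] → ·
  covered (2 px):
    · · · · · · · · · · · ·
    · · · · · · # · · · · ·
    · · · · # · · · · · · ·
    · · · · · · · · · · · ·

Result: [4,0,4]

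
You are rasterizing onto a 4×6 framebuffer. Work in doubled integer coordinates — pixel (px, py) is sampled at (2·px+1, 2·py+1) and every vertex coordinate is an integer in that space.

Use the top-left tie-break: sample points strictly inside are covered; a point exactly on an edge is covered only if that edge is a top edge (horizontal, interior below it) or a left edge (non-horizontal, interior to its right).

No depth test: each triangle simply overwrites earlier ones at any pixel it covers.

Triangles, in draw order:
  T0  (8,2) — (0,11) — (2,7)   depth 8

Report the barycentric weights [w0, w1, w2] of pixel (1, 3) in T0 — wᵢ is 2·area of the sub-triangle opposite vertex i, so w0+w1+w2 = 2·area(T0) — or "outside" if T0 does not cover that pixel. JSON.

T0:
  2·area = 14
  edge (8, 2)→(0, 11): d=(-8,9) right/bottom  bias=-1
  edge (0, 11)→(2, 7): d=(2,-4) top-left  bias=+0
  edge (2, 7)→(8, 2): d=(6,-5) top-left  bias=+0
    (2,0)@(5, 1): e=[35,0,-21] → .  [on edge]
    (3,1)@(7, 3): e=[1,12,1] → X
    (1,2)@(3, 5): e=[21,0,-7] → .  [on edge]
    (2,2)@(5, 5): e=[3,8,3] → X
    (3,2)@(7, 5): e=[-15,16,13] → .
    (1,3)@(3, 7): e=[5,4,5] → X
    (2,3)@(5, 7): e=[-13,12,15] → .
    (0,4)@(1, 9): e=[7,0,7] → X  [on edge]
    (1,4)@(3, 9): e=[-11,8,17] → .
    (0,5)@(1, 11): e=[-9,4,19] → .
  covered (4 px):
    . . . .
    . . . X
    . . X .
    . X . .
    X . . .
    . . . .

Answer: [4,5,5]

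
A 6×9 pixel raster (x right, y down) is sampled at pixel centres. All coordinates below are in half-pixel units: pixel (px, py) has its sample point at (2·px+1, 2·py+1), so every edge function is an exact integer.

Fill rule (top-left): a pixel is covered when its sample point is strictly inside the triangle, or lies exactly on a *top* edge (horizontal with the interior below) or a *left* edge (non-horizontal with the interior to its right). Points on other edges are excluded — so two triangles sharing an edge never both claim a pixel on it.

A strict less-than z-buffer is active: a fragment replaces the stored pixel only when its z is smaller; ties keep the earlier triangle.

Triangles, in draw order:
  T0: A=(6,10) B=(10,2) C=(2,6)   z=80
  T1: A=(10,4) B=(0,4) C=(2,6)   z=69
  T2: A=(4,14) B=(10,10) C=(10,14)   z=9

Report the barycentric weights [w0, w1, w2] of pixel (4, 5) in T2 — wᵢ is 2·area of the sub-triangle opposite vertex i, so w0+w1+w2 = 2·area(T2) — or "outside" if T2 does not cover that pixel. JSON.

T0:
  2·area = 48  (B↔C swapped to make it positive)
  edge (6, 10)→(2, 6): d=(-4,-4) top-left  bias=+0
  edge (2, 6)→(10, 2): d=(8,-4) top-left  bias=+0
  edge (10, 2)→(6, 10): d=(-4,8) right/bottom  bias=-1
    (4,1)@(9, 3): e=[40,4,4] → #
    (5,1)@(11, 3): e=[48,12,-12] → ·
    (0,2)@(1, 5): e=[0,-12,60] → ·  [on edge]
    (2,2)@(5, 5): e=[16,4,28] → #
    (3,2)@(7, 5): e=[24,12,12] → #
    (4,2)@(9, 5): e=[32,20,-4] → ·
    (1,3)@(3, 7): e=[0,12,36] → #  [on edge]
    (4,3)@(9, 7): e=[24,36,-12] → ·
    (1,4)@(3, 9): e=[-8,28,28] → ·
    (2,4)@(5, 9): e=[0,36,12] → #  [on edge]
    (3,4)@(7, 9): e=[8,44,-4] → ·
    (2,5)@(5, 11): e=[-8,52,4] → ·
    (3,5)@(7, 11): e=[0,60,-12] → ·  [on edge]
    (4,6)@(9, 13): e=[0,84,-36] → ·  [on edge]
    (5,7)@(11, 15): e=[0,108,-60] → ·  [on edge]
  covered (7 px):
    · · · · · ·
    · · · · # ·
    · · # # · ·
    · # # # · ·
    · · # · · ·
    · · · · · ·
    · · · · · ·
    · · · · · ·
    · · · · · ·
T1:
  2·area = 20  (B↔C swapped to make it positive)
  edge (10, 4)→(2, 6): d=(-8,2) right/bottom  bias=-1
  edge (2, 6)→(0, 4): d=(-2,-2) top-left  bias=+0
  edge (0, 4)→(10, 4): d=(10,0) top-left  bias=+0
    (0,2)@(1, 5): e=[10,0,10] → #  [on edge]
    (1,2)@(3, 5): e=[6,4,10] → #
    (2,2)@(5, 5): e=[2,8,10] → #
    (3,2)@(7, 5): e=[-2,12,10] → ·
    (0,3)@(1, 7): e=[-6,-4,30] → ·
    (1,3)@(3, 7): e=[-10,0,30] → ·  [on edge]
    (2,3)@(5, 7): e=[-14,4,30] → ·
    (2,4)@(5, 9): e=[-30,0,50] → ·  [on edge]
    (3,5)@(7, 11): e=[-50,0,70] → ·  [on edge]
    (4,6)@(9, 13): e=[-70,0,90] → ·  [on edge]
    (5,7)@(11, 15): e=[-90,0,110] → ·  [on edge]
  covered (3 px):
    · · · · · ·
    · · · · · ·
    # # # · · ·
    · · · · · ·
    · · · · · ·
    · · · · · ·
    · · · · · ·
    · · · · · ·
    · · · · · ·
T2:
  2·area = 24
  edge (4, 14)→(10, 10): d=(6,-4) top-left  bias=+0
  edge (10, 10)→(10, 14): d=(0,4) right/bottom  bias=-1
  edge (10, 14)→(4, 14): d=(-6,0) right/bottom  bias=-1
    (4,5)@(9, 11): e=[2,4,18] → #
    (5,5)@(11, 11): e=[10,-4,18] → ·
    (3,6)@(7, 13): e=[6,12,6] → #
    (5,6)@(11, 13): e=[22,-4,6] → ·
    (3,7)@(7, 15): e=[18,12,-6] → ·
    (4,7)@(9, 15): e=[26,4,-6] → ·
  covered (3 px):
    · · · · · ·
    · · · · · ·
    · · · · · ·
    · · · · · ·
    · · · · · ·
    · · · · # ·
    · · · # # ·
    · · · · · ·
    · · · · · ·

Result: [4,18,2]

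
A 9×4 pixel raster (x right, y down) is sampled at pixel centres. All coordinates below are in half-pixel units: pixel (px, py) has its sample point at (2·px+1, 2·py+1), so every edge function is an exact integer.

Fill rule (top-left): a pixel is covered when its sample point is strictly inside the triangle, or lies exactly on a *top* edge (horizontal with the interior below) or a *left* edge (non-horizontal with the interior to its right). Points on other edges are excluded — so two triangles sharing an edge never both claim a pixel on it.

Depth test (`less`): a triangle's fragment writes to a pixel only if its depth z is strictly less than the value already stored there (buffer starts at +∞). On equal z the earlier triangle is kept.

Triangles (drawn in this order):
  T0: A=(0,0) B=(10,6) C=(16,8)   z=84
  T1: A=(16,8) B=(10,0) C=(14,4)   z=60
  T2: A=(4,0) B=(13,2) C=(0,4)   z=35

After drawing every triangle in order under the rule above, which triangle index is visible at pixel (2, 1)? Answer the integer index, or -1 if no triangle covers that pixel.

T0:
  2·area = 16  (B↔C swapped to make it positive)
  edge (0, 0)→(16, 8): d=(16,8) right/bottom  bias=-1
  edge (16, 8)→(10, 6): d=(-6,-2) top-left  bias=+0
  edge (10, 6)→(0, 0): d=(-10,-6) top-left  bias=+0
    (0,1)@(1, 3): e=[40,0,-24] → ·  [on edge]
    (2,1)@(5, 3): e=[8,8,0] → #  [on edge]
    (3,1)@(7, 3): e=[-8,12,12] → ·
    (2,2)@(5, 5): e=[40,-4,-20] → ·
    (3,2)@(7, 5): e=[24,0,-8] → ·  [on edge]
    (4,2)@(9, 5): e=[8,4,4] → #
    (5,2)@(11, 5): e=[-8,8,16] → ·
    (4,3)@(9, 7): e=[40,-8,-16] → ·
    (6,3)@(13, 7): e=[8,0,8] → #  [on edge]
    (7,3)@(15, 7): e=[-8,4,20] → ·
  covered (3 px):
    · · · · · · · · ·
    · · # · · · · · ·
    · · · · # · · · ·
    · · · · · · # · ·
T1:
  2·area = 8
  edge (16, 8)→(10, 0): d=(-6,-8) top-left  bias=+0
  edge (10, 0)→(14, 4): d=(4,4) right/bottom  bias=-1
  edge (14, 4)→(16, 8): d=(2,4) right/bottom  bias=-1
    (5,0)@(11, 1): e=[2,0,6] → ·  [on edge]
    (6,1)@(13, 3): e=[6,0,2] → ·  [on edge]
    (7,2)@(15, 5): e=[10,0,-2] → ·  [on edge]
    (8,3)@(17, 7): e=[14,0,-6] → ·  [on edge]
  covered (0 px):
    · · · · · · · · ·
    · · · · · · · · ·
    · · · · · · · · ·
    · · · · · · · · ·
T2:
  2·area = 44
  edge (4, 0)→(13, 2): d=(9,2) right/bottom  bias=-1
  edge (13, 2)→(0, 4): d=(-13,2) right/bottom  bias=-1
  edge (0, 4)→(4, 0): d=(4,-4) top-left  bias=+0
    (1,0)@(3, 1): e=[11,33,0] → #  [on edge]
    (2,0)@(5, 1): e=[7,29,8] → #
    (3,0)@(7, 1): e=[3,25,16] → #
    (4,0)@(9, 1): e=[-1,21,24] → ·
    (0,1)@(1, 3): e=[33,11,0] → #  [on edge]
    (3,1)@(7, 3): e=[21,-1,24] → ·
    (0,2)@(1, 5): e=[51,-15,8] → ·
    (1,2)@(3, 5): e=[47,-19,16] → ·
    (2,2)@(5, 5): e=[43,-23,24] → ·
  covered (6 px):
    · # # # · · · · ·
    # # # · · · · · ·
    · · · · · · · · ·
    · · · · · · · · ·

Z-buffer (winner per pixel, '.' = empty):
  . 2 2 2 . . . . .
  2 2 2 . . . . . .
  . . . . 0 . . . .
  . . . . . . 0 . .

Result: 2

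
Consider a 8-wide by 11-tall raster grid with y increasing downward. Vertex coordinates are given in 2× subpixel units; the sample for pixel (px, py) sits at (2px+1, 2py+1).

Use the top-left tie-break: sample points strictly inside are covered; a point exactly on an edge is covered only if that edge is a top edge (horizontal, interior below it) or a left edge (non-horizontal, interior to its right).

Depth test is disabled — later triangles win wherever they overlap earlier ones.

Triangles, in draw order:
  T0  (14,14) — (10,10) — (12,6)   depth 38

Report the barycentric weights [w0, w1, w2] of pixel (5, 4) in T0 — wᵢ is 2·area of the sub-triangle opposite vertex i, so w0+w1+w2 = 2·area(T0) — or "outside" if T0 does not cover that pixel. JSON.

T0:
  2·area = 24
  edge (14, 14)→(10, 10): d=(-4,-4) top-left  bias=+0
  edge (10, 10)→(12, 6): d=(2,-4) top-left  bias=+0
  edge (12, 6)→(14, 14): d=(2,8) right/bottom  bias=-1
    (0,0)@(1, 1): e=[0,-54,78] → .  [on edge]
    (1,1)@(3, 3): e=[0,-42,66] → .  [on edge]
    (2,2)@(5, 5): e=[0,-30,54] → .  [on edge]
    (3,3)@(7, 7): e=[0,-18,42] → .  [on edge]
    (4,4)@(9, 9): e=[0,-6,30] → .  [on edge]
    (5,4)@(11, 9): e=[8,2,14] → X
    (6,4)@(13, 9): e=[16,10,-2] → .
    (5,5)@(11, 11): e=[0,6,18] → X  [on edge]
    (6,5)@(13, 11): e=[8,14,2] → X
    (7,5)@(15, 11): e=[16,22,-14] → .
    (5,6)@(11, 13): e=[-8,10,22] → .
    (6,6)@(13, 13): e=[0,18,6] → X  [on edge]
    (7,7)@(15, 15): e=[0,30,-6] → .  [on edge]
  covered (4 px):
    . . . . . . . .
    . . . . . . . .
    . . . . . . . .
    . . . . . . . .
    . . . . . X . .
    . . . . . X X .
    . . . . . . X .
    . . . . . . . .
    . . . . . . . .
    . . . . . . . .
    . . . . . . . .

Result: [2,14,8]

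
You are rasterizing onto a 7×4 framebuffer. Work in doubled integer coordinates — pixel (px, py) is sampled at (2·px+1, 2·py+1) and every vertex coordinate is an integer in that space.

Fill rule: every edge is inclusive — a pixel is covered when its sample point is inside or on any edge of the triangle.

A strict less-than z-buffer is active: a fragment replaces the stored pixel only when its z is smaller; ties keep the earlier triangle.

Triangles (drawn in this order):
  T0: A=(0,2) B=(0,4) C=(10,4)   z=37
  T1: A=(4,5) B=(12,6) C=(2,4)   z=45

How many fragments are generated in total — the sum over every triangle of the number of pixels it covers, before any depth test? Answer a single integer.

T0:
  2·area = 20  (B↔C swapped to make it positive)
  edge (0, 2)→(10, 4): d=(10,2) inclusive
  edge (10, 4)→(0, 4): d=(-10,0) inclusive
  edge (0, 4)→(0, 2): d=(0,-2) inclusive
    (0,1)@(1, 3): e=[8,10,2] → █
    (1,1)@(3, 3): e=[4,10,6] → █
    (2,1)@(5, 3): e=[0,10,10] → █  [on edge]
    (3,1)@(7, 3): e=[-4,10,14] → ·
    (0,2)@(1, 5): e=[28,-10,2] → ·
    (1,2)@(3, 5): e=[24,-10,6] → ·
    (2,2)@(5, 5): e=[20,-10,10] → ·
  covered (3 px):
    · · · · · · ·
    █ █ █ · · · ·
    · · · · · · ·
    · · · · · · ·
T1:
  2·area = 6  (B↔C swapped to make it positive)
  edge (4, 5)→(2, 4): d=(-2,-1) inclusive
  edge (2, 4)→(12, 6): d=(10,2) inclusive
  edge (12, 6)→(4, 5): d=(-8,-1) inclusive
    (2,2)@(5, 5): e=[1,4,1] → █
    (3,2)@(7, 5): e=[3,0,3] → █  [on edge]
    (4,2)@(9, 5): e=[5,-4,5] → ·
    (2,3)@(5, 7): e=[-3,24,-15] → ·
    (3,3)@(7, 7): e=[-1,20,-13] → ·
  covered (2 px):
    · · · · · · ·
    · · · · · · ·
    · · █ █ · · ·
    · · · · · · ·

Final: 5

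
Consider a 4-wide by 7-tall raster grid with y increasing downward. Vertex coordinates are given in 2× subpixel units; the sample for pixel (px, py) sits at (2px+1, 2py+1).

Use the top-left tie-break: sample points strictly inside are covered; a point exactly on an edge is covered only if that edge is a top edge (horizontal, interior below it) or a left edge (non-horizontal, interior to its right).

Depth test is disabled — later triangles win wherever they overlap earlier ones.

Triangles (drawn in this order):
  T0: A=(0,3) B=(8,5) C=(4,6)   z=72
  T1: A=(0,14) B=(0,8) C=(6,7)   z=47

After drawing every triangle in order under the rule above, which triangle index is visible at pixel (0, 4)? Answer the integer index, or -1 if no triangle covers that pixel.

T0:
  2·area = 16
  edge (0, 3)→(8, 5): d=(8,2) right/bottom  bias=-1
  edge (8, 5)→(4, 6): d=(-4,1) right/bottom  bias=-1
  edge (4, 6)→(0, 3): d=(-4,-3) top-left  bias=+0
    (1,2)@(3, 5): e=[10,5,1] → █
    (2,2)@(5, 5): e=[6,3,7] → █
    (3,2)@(7, 5): e=[2,1,13] → █
    (1,3)@(3, 7): e=[26,-3,-7] → ·
    (2,3)@(5, 7): e=[22,-5,-1] → ·
    (3,3)@(7, 7): e=[18,-7,5] → ·
  covered (3 px):
    · · · ·
    · · · ·
    · █ █ █
    · · · ·
    · · · ·
    · · · ·
    · · · ·
T1:
  2·area = 36
  edge (0, 14)→(0, 8): d=(0,-6) top-left  bias=+0
  edge (0, 8)→(6, 7): d=(6,-1) top-left  bias=+0
  edge (6, 7)→(0, 14): d=(-6,7) right/bottom  bias=-1
    (0,4)@(1, 9): e=[6,7,23] → █
    (1,4)@(3, 9): e=[18,9,9] → █
    (2,4)@(5, 9): e=[30,11,-5] → ·
    (0,5)@(1, 11): e=[6,19,11] → █
    (1,5)@(3, 11): e=[18,21,-3] → ·
    (0,6)@(1, 13): e=[6,31,-1] → ·
  covered (3 px):
    · · · ·
    · · · ·
    · · · ·
    · · · ·
    █ █ · ·
    █ · · ·
    · · · ·

Z-buffer (winner per pixel, '.' = empty):
  . . . .
  . . . .
  . 0 0 0
  . . . .
  1 1 . .
  1 . . .
  . . . .

Result: 1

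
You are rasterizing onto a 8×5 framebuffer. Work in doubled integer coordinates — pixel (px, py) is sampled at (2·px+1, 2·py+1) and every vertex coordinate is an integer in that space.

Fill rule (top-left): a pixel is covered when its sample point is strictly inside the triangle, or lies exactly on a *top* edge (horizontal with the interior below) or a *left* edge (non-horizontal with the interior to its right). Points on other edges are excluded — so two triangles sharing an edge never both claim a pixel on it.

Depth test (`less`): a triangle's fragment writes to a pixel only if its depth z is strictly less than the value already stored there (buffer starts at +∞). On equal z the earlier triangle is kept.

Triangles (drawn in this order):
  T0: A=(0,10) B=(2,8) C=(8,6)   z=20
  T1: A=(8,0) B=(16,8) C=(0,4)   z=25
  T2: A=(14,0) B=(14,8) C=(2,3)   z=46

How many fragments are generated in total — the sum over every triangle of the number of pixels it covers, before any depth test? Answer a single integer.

T0:
  2·area = 8
  edge (0, 10)→(2, 8): d=(2,-2) top-left  bias=+0
  edge (2, 8)→(8, 6): d=(6,-2) top-left  bias=+0
  edge (8, 6)→(0, 10): d=(-8,4) right/bottom  bias=-1
    (4,0)@(9, 1): e=[0,-28,36] → ·  [on edge]
    (3,1)@(7, 3): e=[0,-20,28] → ·  [on edge]
    (2,2)@(5, 5): e=[0,-12,20] → ·  [on edge]
    (5,2)@(11, 5): e=[12,0,-4] → ·  [on edge]
    (1,3)@(3, 7): e=[0,-4,12] → ·  [on edge]
    (2,3)@(5, 7): e=[4,0,4] → #  [on edge]
    (3,3)@(7, 7): e=[8,4,-4] → ·
    (0,4)@(1, 9): e=[0,4,4] → #  [on edge]
    (1,4)@(3, 9): e=[4,8,-4] → ·
    (2,4)@(5, 9): e=[8,12,-12] → ·
  covered (2 px):
    · · · · · · · ·
    · · · · · · · ·
    · · · · · · · ·
    · · # · · · · ·
    # · · · · · · ·
T1:
  2·area = 96
  edge (8, 0)→(16, 8): d=(8,8) right/bottom  bias=-1
  edge (16, 8)→(0, 4): d=(-16,-4) top-left  bias=+0
  edge (0, 4)→(8, 0): d=(8,-4) top-left  bias=+0
    (3,0)@(7, 1): e=[16,76,4] → #
    (4,0)@(9, 1): e=[0,84,12] → ·  [on edge]
    (1,1)@(3, 3): e=[64,28,4] → #
    (2,1)@(5, 3): e=[48,36,12] → #
    (4,1)@(9, 3): e=[16,52,28] → #
    (5,1)@(11, 3): e=[0,60,36] → ·  [on edge]
    (1,2)@(3, 5): e=[80,-4,20] → ·
    (2,2)@(5, 5): e=[64,4,28] → #
    (5,2)@(11, 5): e=[16,28,52] → #
    (6,2)@(13, 5): e=[0,36,60] → ·  [on edge]
    (2,3)@(5, 7): e=[80,-28,44] → ·
    (3,3)@(7, 7): e=[64,-20,52] → ·
    (7,3)@(15, 7): e=[0,12,84] → ·  [on edge]
  covered (10 px):
    · · · # · · · ·
    · # # # # · · ·
    · · # # # # · ·
    · · · · · · # ·
    · · · · · · · ·
T2:
  2·area = 96
  edge (14, 0)→(14, 8): d=(0,8) right/bottom  bias=-1
  edge (14, 8)→(2, 3): d=(-12,-5) top-left  bias=+0
  edge (2, 3)→(14, 0): d=(12,-3) top-left  bias=+0
    (5,0)@(11, 1): e=[24,69,3] → #
    (6,0)@(13, 1): e=[8,79,9] → #
    (7,0)@(15, 1): e=[-8,89,15] → ·
    (1,1)@(3, 3): e=[88,5,3] → #
    (2,1)@(5, 3): e=[72,15,9] → #
    (3,1)@(7, 3): e=[56,25,15] → #
    (4,1)@(9, 3): e=[40,35,21] → #
    (7,1)@(15, 3): e=[-8,65,39] → ·
    (1,2)@(3, 5): e=[88,-19,27] → ·
    (2,2)@(5, 5): e=[72,-9,33] → ·
    (3,2)@(7, 5): e=[56,1,39] → #
    (7,2)@(15, 5): e=[-8,41,63] → ·
  covered (13 px):
    · · · · · # # ·
    · # # # # # # ·
    · · · # # # # ·
    · · · · · · # ·
    · · · · · · · ·

Answer: 25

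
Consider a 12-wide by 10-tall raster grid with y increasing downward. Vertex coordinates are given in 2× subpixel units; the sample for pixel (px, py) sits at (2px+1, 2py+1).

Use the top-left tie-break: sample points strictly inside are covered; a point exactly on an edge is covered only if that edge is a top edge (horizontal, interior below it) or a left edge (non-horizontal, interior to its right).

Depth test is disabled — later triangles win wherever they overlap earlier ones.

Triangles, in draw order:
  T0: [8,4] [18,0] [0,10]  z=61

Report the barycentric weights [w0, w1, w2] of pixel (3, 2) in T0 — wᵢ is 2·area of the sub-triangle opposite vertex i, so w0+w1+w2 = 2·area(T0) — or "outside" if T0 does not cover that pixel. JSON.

T0:
  2·area = 28
  edge (8, 4)→(18, 0): d=(10,-4) top-left  bias=+0
  edge (18, 0)→(0, 10): d=(-18,10) right/bottom  bias=-1
  edge (0, 10)→(8, 4): d=(8,-6) top-left  bias=+0
    (5,1)@(11, 3): e=[2,16,10] → █
    (6,1)@(13, 3): e=[10,-4,22] → ·
    (3,2)@(7, 5): e=[6,20,2] → █
    (4,2)@(9, 5): e=[14,0,14] → ·  [on edge]
    (5,2)@(11, 5): e=[22,-20,26] → ·
    (2,3)@(5, 7): e=[18,4,6] → █
    (3,3)@(7, 7): e=[26,-16,18] → ·
    (2,4)@(5, 9): e=[38,-32,22] → ·
  covered (3 px):
    · · · · · · · · · · · ·
    · · · · · █ · · · · · ·
    · · · █ · · · · · · · ·
    · · █ · · · · · · · · ·
    · · · · · · · · · · · ·
    · · · · · · · · · · · ·
    · · · · · · · · · · · ·
    · · · · · · · · · · · ·
    · · · · · · · · · · · ·
    · · · · · · · · · · · ·

Result: [20,2,6]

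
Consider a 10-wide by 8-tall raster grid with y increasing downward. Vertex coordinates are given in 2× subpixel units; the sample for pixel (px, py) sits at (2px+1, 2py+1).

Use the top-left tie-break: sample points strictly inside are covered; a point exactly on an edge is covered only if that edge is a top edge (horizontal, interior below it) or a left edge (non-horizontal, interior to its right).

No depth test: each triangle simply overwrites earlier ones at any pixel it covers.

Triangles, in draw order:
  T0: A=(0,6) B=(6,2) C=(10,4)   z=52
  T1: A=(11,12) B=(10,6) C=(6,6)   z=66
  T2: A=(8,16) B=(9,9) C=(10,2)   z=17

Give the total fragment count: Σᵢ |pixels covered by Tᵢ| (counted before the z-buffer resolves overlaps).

T0:
  2·area = 28
  edge (0, 6)→(6, 2): d=(6,-4) top-left  bias=+0
  edge (6, 2)→(10, 4): d=(4,2) right/bottom  bias=-1
  edge (10, 4)→(0, 6): d=(-10,2) right/bottom  bias=-1
    (2,1)@(5, 3): e=[2,6,20] → X
    (3,1)@(7, 3): e=[10,2,16] → X
    (4,1)@(9, 3): e=[18,-2,12] → .
    (7,1)@(15, 3): e=[42,-14,0] → .  [on edge]
    (1,2)@(3, 5): e=[6,18,4] → X
    (2,2)@(5, 5): e=[14,14,0] → .  [on edge]
    (3,2)@(7, 5): e=[22,10,-4] → .
    (1,3)@(3, 7): e=[18,26,-16] → .
  covered (3 px):
    . . . . . . . . . .
    . . X X . . . . . .
    . X . . . . . . . .
    . . . . . . . . . .
    . . . . . . . . . .
    . . . . . . . . . .
    . . . . . . . . . .
    . . . . . . . . . .
T1:
  2·area = 24  (B↔C swapped to make it positive)
  edge (11, 12)→(6, 6): d=(-5,-6) top-left  bias=+0
  edge (6, 6)→(10, 6): d=(4,0) top-left  bias=+0
  edge (10, 6)→(11, 12): d=(1,6) right/bottom  bias=-1
    (3,3)@(7, 7): e=[1,4,19] → X
    (4,3)@(9, 7): e=[13,4,7] → X
    (5,3)@(11, 7): e=[25,4,-5] → .
    (3,4)@(7, 9): e=[-9,12,21] → .
    (4,4)@(9, 9): e=[3,12,9] → X
    (5,4)@(11, 9): e=[15,12,-3] → .
    (4,5)@(9, 11): e=[-7,20,11] → .
  covered (3 px):
    . . . . . . . . . .
    . . . . . . . . . .
    . . . . . . . . . .
    . . . X X . . . . .
    . . . . X . . . . .
    . . . . . . . . . .
    . . . . . . . . . .
    . . . . . . . . . .
T2:
  degenerate (2·area = 0) — covers nothing

Result: 6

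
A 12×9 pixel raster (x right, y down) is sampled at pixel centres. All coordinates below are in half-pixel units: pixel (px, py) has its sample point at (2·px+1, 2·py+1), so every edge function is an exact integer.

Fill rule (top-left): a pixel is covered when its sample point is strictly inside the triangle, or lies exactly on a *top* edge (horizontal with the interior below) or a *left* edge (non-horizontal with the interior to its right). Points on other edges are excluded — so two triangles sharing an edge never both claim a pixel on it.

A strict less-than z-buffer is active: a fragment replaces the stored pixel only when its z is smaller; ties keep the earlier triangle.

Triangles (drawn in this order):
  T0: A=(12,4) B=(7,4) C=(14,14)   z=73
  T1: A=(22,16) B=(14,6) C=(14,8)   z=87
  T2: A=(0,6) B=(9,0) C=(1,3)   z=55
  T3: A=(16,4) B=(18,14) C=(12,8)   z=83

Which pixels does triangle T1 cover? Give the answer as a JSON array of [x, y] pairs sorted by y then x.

T0:
  2·area = 50  (B↔C swapped to make it positive)
  edge (12, 4)→(14, 14): d=(2,10) right/bottom  bias=-1
  edge (14, 14)→(7, 4): d=(-7,-10) top-left  bias=+0
  edge (7, 4)→(12, 4): d=(5,0) top-left  bias=+0
    (4,2)@(9, 5): e=[32,13,5] → █
    (5,2)@(11, 5): e=[12,33,5] → █
    (6,2)@(13, 5): e=[-8,53,5] → ·
    (4,3)@(9, 7): e=[36,-1,15] → ·
    (5,3)@(11, 7): e=[16,19,15] → █
    (6,3)@(13, 7): e=[-4,39,15] → ·
    (5,4)@(11, 9): e=[20,5,25] → █
    (6,4)@(13, 9): e=[0,25,25] → ·  [on edge]
    (5,5)@(11, 11): e=[24,-9,35] → ·
    (6,5)@(13, 11): e=[4,11,35] → █
    (7,5)@(15, 11): e=[-16,31,35] → ·
    (6,6)@(13, 13): e=[8,-3,45] → ·
  covered (5 px):
    · · · · · · · · · · · ·
    · · · · · · · · · · · ·
    · · · · █ █ · · · · · ·
    · · · · · █ · · · · · ·
    · · · · · █ · · · · · ·
    · · · · · · █ · · · · ·
    · · · · · · · · · · · ·
    · · · · · · · · · · · ·
    · · · · · · · · · · · ·
T1:
  2·area = 16  (B↔C swapped to make it positive)
  edge (22, 16)→(14, 8): d=(-8,-8) top-left  bias=+0
  edge (14, 8)→(14, 6): d=(0,-2) top-left  bias=+0
  edge (14, 6)→(22, 16): d=(8,10) right/bottom  bias=-1
    (3,0)@(7, 1): e=[0,-14,30] → ·  [on edge]
    (4,1)@(9, 3): e=[0,-10,26] → ·  [on edge]
    (5,2)@(11, 5): e=[0,-6,22] → ·  [on edge]
    (6,3)@(13, 7): e=[0,-2,18] → ·  [on edge]
    (7,4)@(15, 9): e=[0,2,14] → █  [on edge]
    (8,4)@(17, 9): e=[16,6,-6] → ·
    (7,5)@(15, 11): e=[-16,2,30] → ·
    (8,5)@(17, 11): e=[0,6,10] → █  [on edge]
    (9,5)@(19, 11): e=[16,10,-10] → ·
    (8,6)@(17, 13): e=[-16,6,26] → ·
    (9,6)@(19, 13): e=[0,10,6] → █  [on edge]
    (10,6)@(21, 13): e=[16,14,-14] → ·
    (10,7)@(21, 15): e=[0,14,2] → █  [on edge]
    (11,8)@(23, 17): e=[0,18,-2] → ·  [on edge]
  covered (4 px):
    · · · · · · · · · · · ·
    · · · · · · · · · · · ·
    · · · · · · · · · · · ·
    · · · · · · · · · · · ·
    · · · · · · · █ · · · ·
    · · · · · · · · █ · · ·
    · · · · · · · · · █ · ·
    · · · · · · · · · · █ ·
    · · · · · · · · · · · ·
T2:
  2·area = 21  (B↔C swapped to make it positive)
  edge (0, 6)→(1, 3): d=(1,-3) top-left  bias=+0
  edge (1, 3)→(9, 0): d=(8,-3) top-left  bias=+0
  edge (9, 0)→(0, 6): d=(-9,6) right/bottom  bias=-1
    (3,0)@(7, 1): e=[16,2,3] → █
    (4,0)@(9, 1): e=[22,8,-9] → ·
    (0,1)@(1, 3): e=[0,0,21] → █  [on edge]
    (1,1)@(3, 3): e=[6,6,9] → █
    (2,1)@(5, 3): e=[12,12,-3] → ·
    (3,1)@(7, 3): e=[18,18,-15] → ·
    (0,2)@(1, 5): e=[2,16,3] → █
    (1,2)@(3, 5): e=[8,22,-9] → ·
    (0,3)@(1, 7): e=[4,32,-15] → ·
  covered (4 px):
    · · · █ · · · · · · · ·
    █ █ · · · · · · · · · ·
    █ · · · · · · · · · · ·
    · · · · · · · · · · · ·
    · · · · · · · · · · · ·
    · · · · · · · · · · · ·
    · · · · · · · · · · · ·
    · · · · · · · · · · · ·
    · · · · · · · · · · · ·
T3:
  2·area = 48
  edge (16, 4)→(18, 14): d=(2,10) right/bottom  bias=-1
  edge (18, 14)→(12, 8): d=(-6,-6) top-left  bias=+0
  edge (12, 8)→(16, 4): d=(4,-4) top-left  bias=+0
    (2,0)@(5, 1): e=[104,0,-56] → ·  [on edge]
    (9,0)@(19, 1): e=[-36,84,0] → ·  [on edge]
    (3,1)@(7, 3): e=[88,0,-40] → ·  [on edge]
    (8,1)@(17, 3): e=[-12,60,0] → ·  [on edge]
    (4,2)@(9, 5): e=[72,0,-24] → ·  [on edge]
    (7,2)@(15, 5): e=[12,36,0] → █  [on edge]
    (8,2)@(17, 5): e=[-8,48,8] → ·
    (5,3)@(11, 7): e=[56,0,-8] → ·  [on edge]
    (6,3)@(13, 7): e=[36,12,0] → █  [on edge]
    (8,3)@(17, 7): e=[-4,36,16] → ·
    (5,4)@(11, 9): e=[60,-12,0] → ·  [on edge]
    (6,4)@(13, 9): e=[40,0,8] → █  [on edge]
    (8,4)@(17, 9): e=[0,24,24] → ·  [on edge]
    (4,5)@(9, 11): e=[84,-36,0] → ·  [on edge]
    (7,5)@(15, 11): e=[24,0,24] → █  [on edge]
    (3,6)@(7, 13): e=[108,-60,0] → ·  [on edge]
    (8,6)@(17, 13): e=[8,0,40] → █  [on edge]
    (2,7)@(5, 15): e=[132,-84,0] → ·  [on edge]
    (9,7)@(19, 15): e=[-8,0,56] → ·  [on edge]
    (1,8)@(3, 17): e=[156,-108,0] → ·  [on edge]
    (10,8)@(21, 17): e=[-24,0,72] → ·  [on edge]
  covered (8 px):
    · · · · · · · · · · · ·
    · · · · · · · · · · · ·
    · · · · · · · █ · · · ·
    · · · · · · █ █ · · · ·
    · · · · · · █ █ · · · ·
    · · · · · · · █ █ · · ·
    · · · · · · · · █ · · ·
    · · · · · · · · · · · ·
    · · · · · · · · · · · ·

Result: [[7,4],[8,5],[9,6],[10,7]]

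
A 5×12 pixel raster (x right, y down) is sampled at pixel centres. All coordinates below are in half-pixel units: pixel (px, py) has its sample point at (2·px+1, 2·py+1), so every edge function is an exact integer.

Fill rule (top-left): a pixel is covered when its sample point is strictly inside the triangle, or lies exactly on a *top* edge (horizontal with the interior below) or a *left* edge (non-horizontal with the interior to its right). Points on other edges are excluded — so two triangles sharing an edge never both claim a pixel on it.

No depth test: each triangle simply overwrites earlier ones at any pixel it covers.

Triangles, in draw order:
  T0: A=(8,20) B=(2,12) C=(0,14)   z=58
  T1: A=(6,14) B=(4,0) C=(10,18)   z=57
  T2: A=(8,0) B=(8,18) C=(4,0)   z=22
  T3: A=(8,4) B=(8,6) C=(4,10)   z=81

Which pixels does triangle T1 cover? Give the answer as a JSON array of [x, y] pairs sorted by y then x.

T0:
  2·area = 28  (B↔C swapped to make it positive)
  edge (8, 20)→(0, 14): d=(-8,-6) top-left  bias=+0
  edge (0, 14)→(2, 12): d=(2,-2) top-left  bias=+0
  edge (2, 12)→(8, 20): d=(6,8) right/bottom  bias=-1
    (4,2)@(9, 5): e=[126,0,-98] → .  [on edge]
    (3,3)@(7, 7): e=[98,0,-70] → .  [on edge]
    (2,4)@(5, 9): e=[70,0,-42] → .  [on edge]
    (1,5)@(3, 11): e=[42,0,-14] → .  [on edge]
    (0,6)@(1, 13): e=[14,0,14] → X  [on edge]
    (1,6)@(3, 13): e=[26,4,-2] → .
    (0,7)@(1, 15): e=[-2,4,26] → .
    (1,7)@(3, 15): e=[10,8,10] → X
    (2,7)@(5, 15): e=[22,12,-6] → .
    (1,8)@(3, 17): e=[-6,12,22] → .
    (2,8)@(5, 17): e=[6,16,6] → X
    (3,8)@(7, 17): e=[18,20,-10] → .
  covered (4 px):
    . . . . .
    . . . . .
    . . . . .
    . . . . .
    . . . . .
    . . . . .
    X . . . .
    . X . . .
    . . X . .
    . . . X .
    . . . . .
    . . . . .
T1:
  2·area = 48
  edge (6, 14)→(4, 0): d=(-2,-14) top-left  bias=+0
  edge (4, 0)→(10, 18): d=(6,18) right/bottom  bias=-1
  edge (10, 18)→(6, 14): d=(-4,-4) top-left  bias=+0
    (2,1)@(5, 3): e=[8,0,40] → .  [on edge]
    (2,2)@(5, 5): e=[4,12,32] → X
    (3,2)@(7, 5): e=[32,-24,40] → .
    (2,3)@(5, 7): e=[0,24,24] → X  [on edge]
    (3,3)@(7, 7): e=[28,-12,32] → .
    (0,4)@(1, 9): e=[-60,108,0] → .  [on edge]
    (2,4)@(5, 9): e=[-4,36,16] → .
    (3,4)@(7, 9): e=[24,0,24] → .  [on edge]
    (1,5)@(3, 11): e=[-36,84,0] → .  [on edge]
    (3,5)@(7, 11): e=[20,12,16] → X
    (4,5)@(9, 11): e=[48,-24,24] → .
    (2,6)@(5, 13): e=[-12,60,0] → .  [on edge]
    (3,7)@(7, 15): e=[12,36,0] → X  [on edge]
    (4,7)@(9, 15): e=[40,0,8] → .  [on edge]
    (4,8)@(9, 17): e=[36,12,0] → X  [on edge]
    (3,10)@(7, 21): e=[0,72,-24] → .  [on edge]
  covered (6 px):
    . . . . .
    . . . . .
    . . X . .
    . . X . .
    . . . . .
    . . . X .
    . . . X .
    . . . X .
    . . . . X
    . . . . .
    . . . . .
    . . . . .
T2:
  2·area = 72
  edge (8, 0)→(8, 18): d=(0,18) right/bottom  bias=-1
  edge (8, 18)→(4, 0): d=(-4,-18) top-left  bias=+0
  edge (4, 0)→(8, 0): d=(4,0) top-left  bias=+0
    (2,0)@(5, 1): e=[54,14,4] → X
    (3,0)@(7, 1): e=[18,50,4] → X
    (4,0)@(9, 1): e=[-18,86,4] → .
    (2,1)@(5, 3): e=[54,6,12] → X
    (4,1)@(9, 3): e=[-18,78,12] → .
    (2,2)@(5, 5): e=[54,-2,20] → .
    (3,2)@(7, 5): e=[18,34,20] → X
    (4,2)@(9, 5): e=[-18,70,20] → .
    (3,3)@(7, 7): e=[18,26,28] → X
    (4,3)@(9, 7): e=[-18,62,28] → .
    (3,4)@(7, 9): e=[18,18,36] → X
    (4,4)@(9, 9): e=[-18,54,36] → .
  covered (9 px):
    . . X X .
    . . X X .
    . . . X .
    . . . X .
    . . . X .
    . . . X .
    . . . X .
    . . . . .
    . . . . .
    . . . . .
    . . . . .
    . . . . .
T3:
  2·area = 8
  edge (8, 4)→(8, 6): d=(0,2) right/bottom  bias=-1
  edge (8, 6)→(4, 10): d=(-4,4) right/bottom  bias=-1
  edge (4, 10)→(8, 4): d=(4,-6) top-left  bias=+0
    (4,2)@(9, 5): e=[-2,0,10] → .  [on edge]
    (3,3)@(7, 7): e=[2,0,6] → .  [on edge]
    (2,4)@(5, 9): e=[6,0,2] → .  [on edge]
    (1,5)@(3, 11): e=[10,0,-2] → .  [on edge]
    (0,6)@(1, 13): e=[14,0,-6] → .  [on edge]
  covered (0 px):
    . . . . .
    . . . . .
    . . . . .
    . . . . .
    . . . . .
    . . . . .
    . . . . .
    . . . . .
    . . . . .
    . . . . .
    . . . . .
    . . . . .

Final: [[2,2],[2,3],[3,5],[3,6],[3,7],[4,8]]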